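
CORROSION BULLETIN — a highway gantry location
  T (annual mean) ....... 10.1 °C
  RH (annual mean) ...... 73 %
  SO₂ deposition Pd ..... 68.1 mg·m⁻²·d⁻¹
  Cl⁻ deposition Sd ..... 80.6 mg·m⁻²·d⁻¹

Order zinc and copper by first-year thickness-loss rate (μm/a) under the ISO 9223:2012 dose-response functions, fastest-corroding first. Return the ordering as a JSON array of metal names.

["zinc", "copper"]

zinc: f(T) = -0.071·(T−10) [T>10 °C] = -0.0071
  Pd branch = 0.0129·Pd^0.44·e^(0.046·RH+f) = 2.358 μm/a
  Cl⁻ term: 0.0175·80.6^0.57·exp(0.008·73+0.085·10.1) = 0.9039
  r_corr = 2.358 + 0.9039 = 3.261 μm/a
copper: f(T) = -0.080·(T−10) [T>10 °C] = -0.0080
  SO₂ term: 0.0053·68.1^0.26·exp(0.059·73-0.0080) = 1.169
  Sd branch = 0.01025·Sd^0.27·e^(0.036·RH+0.049·T) = 0.7615 μm/a
  sum: 1.169 + 0.7615 → r_corr = 1.931 μm/a
Ordering by μm/a: zinc (3.26) > copper (1.93)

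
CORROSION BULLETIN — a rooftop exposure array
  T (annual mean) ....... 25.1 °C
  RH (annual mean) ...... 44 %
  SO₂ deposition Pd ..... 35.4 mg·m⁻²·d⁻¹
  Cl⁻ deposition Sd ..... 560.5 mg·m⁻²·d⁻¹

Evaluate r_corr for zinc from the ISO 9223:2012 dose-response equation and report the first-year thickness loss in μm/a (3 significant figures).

zinc: T>10 °C ⇒ hinge -0.071·(25.1−10) = -1.0721
  Pd branch = 0.0129·Pd^0.44·e^(0.046·RH+f) = 0.1605 μm/a
  Sd branch = 0.0175·Sd^0.57·e^(0.008·RH+0.085·T) = 7.748 μm/a
  r_corr = 0.1605 + 7.748 = 7.908 μm/a

r_corr = 7.91 μm/a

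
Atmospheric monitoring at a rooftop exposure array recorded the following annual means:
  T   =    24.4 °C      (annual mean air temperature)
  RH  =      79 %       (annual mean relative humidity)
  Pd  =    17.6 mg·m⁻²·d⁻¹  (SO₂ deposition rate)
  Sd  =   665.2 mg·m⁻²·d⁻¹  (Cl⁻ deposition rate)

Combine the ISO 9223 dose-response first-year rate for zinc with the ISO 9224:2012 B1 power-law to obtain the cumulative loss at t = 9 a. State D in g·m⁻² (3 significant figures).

D(9) = 480 g·m⁻²

zinc: temperature factor f = -0.071·(14.4) = -1.0224
  Pd branch = 0.0129·Pd^0.44·e^(0.046·RH+f) = 0.6206 μm/a
  Cl⁻ term: 0.0175·665.2^0.57·exp(0.008·79+0.085·24.4) = 10.65
  r_corr = 0.6206 + 10.65 = 11.27 μm/a
Long-term exponent b (ISO 9224 Table 2, B1) = 0.813
  D(9) = 11.27 × 9^0.813 = 11.27 × 5.968 = 67.25 μm
  Mass loss = 67.25 μm × 7.14 g/cm³ = 480.2 g·m⁻²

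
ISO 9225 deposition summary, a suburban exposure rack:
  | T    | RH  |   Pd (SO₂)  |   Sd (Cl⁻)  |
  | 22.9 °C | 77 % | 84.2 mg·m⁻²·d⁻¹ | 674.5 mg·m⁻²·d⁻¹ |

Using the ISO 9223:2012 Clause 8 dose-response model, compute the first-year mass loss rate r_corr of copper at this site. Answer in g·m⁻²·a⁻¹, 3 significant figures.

copper: T>10 °C ⇒ hinge -0.080·(22.9−10) = -1.0320
  sulphur-dioxide contribution → 0.5619 μm/a
  chloride contribution → 2.922 μm/a
  total first-year rate 3.484 μm/a
Convert to mass loss: 3.484 μm/a × 8.96 g/cm³ = 31.22 g·m⁻²·a⁻¹

r_corr = 31.2 g·m⁻²·a⁻¹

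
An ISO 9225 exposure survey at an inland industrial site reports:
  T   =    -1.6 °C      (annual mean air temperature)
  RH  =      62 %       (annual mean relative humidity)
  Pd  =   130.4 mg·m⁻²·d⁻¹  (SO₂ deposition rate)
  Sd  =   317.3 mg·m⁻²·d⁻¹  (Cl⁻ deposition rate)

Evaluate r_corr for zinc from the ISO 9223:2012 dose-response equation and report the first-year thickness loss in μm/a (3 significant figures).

zinc: T≤10 °C ⇒ hinge +0.038·(-1.6−10) = -0.4408
  Pd branch = 0.0129·Pd^0.44·e^(0.046·RH+f) = 1.226 μm/a
  Cl⁻ term: 0.0175·317.3^0.57·exp(0.008·62+0.085·-1.6) = 0.6687
  r_corr = 1.226 + 0.6687 = 1.895 μm/a

r_corr = 1.89 μm/a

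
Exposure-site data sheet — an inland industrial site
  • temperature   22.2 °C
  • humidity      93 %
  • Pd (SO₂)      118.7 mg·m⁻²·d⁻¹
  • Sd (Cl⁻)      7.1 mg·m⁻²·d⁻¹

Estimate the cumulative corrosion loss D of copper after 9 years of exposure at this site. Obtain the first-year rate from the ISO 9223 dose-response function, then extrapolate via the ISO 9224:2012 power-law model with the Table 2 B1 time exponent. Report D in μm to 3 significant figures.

D(9) = 13.6 μm

copper: T>10 °C ⇒ hinge -0.080·(22.2−10) = -0.9760
  sulphur-dioxide contribution → 1.67 μm/a
  chloride contribution → 1.469 μm/a
  total first-year rate 3.139 μm/a
Power-law: D(9) = r_corr · 9^0.667
  D(9) = 3.139 × 9^0.667 = 3.139 × 4.33 = 13.59 μm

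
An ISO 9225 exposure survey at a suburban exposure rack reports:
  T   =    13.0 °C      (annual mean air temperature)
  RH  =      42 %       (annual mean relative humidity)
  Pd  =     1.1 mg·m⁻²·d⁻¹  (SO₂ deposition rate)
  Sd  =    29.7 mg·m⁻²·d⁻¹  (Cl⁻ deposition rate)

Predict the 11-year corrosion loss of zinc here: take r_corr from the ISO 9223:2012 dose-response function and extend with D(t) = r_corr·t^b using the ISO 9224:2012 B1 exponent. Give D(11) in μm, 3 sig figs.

D(11) = 4.12 μm

zinc: temperature factor f = -0.071·(3.0) = -0.2130
  Pd branch = 0.0129·Pd^0.44·e^(0.046·RH+f) = 0.07505 μm/a
  Sd branch = 0.0175·Sd^0.57·e^(0.008·RH+0.085·T) = 0.5109 μm/a
  r_corr = 0.07505 + 0.5109 = 0.5859 μm/a
ISO 9224: D(t) = r_corr · t^b with b = 0.813 (zinc, B1)
  D(11) = 0.5859 × 11^0.813 = 0.5859 × 7.025 = 4.116 μm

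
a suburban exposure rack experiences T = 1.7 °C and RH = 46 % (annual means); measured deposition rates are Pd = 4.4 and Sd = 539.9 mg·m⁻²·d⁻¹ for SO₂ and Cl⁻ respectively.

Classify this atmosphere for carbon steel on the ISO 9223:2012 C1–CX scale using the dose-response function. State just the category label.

C3

carbon steel: temperature factor f = +0.150·(-8.3) = -1.2450
  SO₂ term: 1.77·4.4^0.52·exp(0.02·46-1.2450) = 2.763
  Sd branch = 0.102·Sd^0.62·e^(0.033·RH+0.04·T) = 24.63 μm/a
  r_corr = 2.763 + 24.63 = 27.39 μm/a
27.4 μm/a falls in (25, 50] for carbon steel → category C3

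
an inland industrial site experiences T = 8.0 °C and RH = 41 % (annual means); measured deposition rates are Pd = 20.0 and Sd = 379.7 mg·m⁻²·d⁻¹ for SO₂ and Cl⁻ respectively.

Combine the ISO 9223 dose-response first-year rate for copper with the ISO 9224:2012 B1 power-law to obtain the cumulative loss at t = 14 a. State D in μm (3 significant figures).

copper: f(T) = +0.126·(T−10) [T≤10 °C] = -0.2520
  sulphur-dioxide contribution → 0.1008 μm/a
  chloride contribution → 0.3299 μm/a
  ⇒ r_corr(copper) = 0.4308 μm/a
ISO 9224: D(t) = r_corr · t^b with b = 0.667 (copper, B1)
  D(14) = 0.4308 × 14^0.667 = 0.4308 × 5.814 = 2.505 μm

D(14) = 2.50 μm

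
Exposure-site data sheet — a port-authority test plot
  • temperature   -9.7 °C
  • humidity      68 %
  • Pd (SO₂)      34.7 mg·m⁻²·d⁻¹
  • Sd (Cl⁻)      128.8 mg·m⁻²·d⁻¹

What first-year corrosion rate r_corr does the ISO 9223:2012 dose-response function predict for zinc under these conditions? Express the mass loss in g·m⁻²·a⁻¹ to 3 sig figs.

zinc: T≤10 °C ⇒ hinge +0.038·(-9.7−10) = -0.7486
  sulphur-dioxide contribution → 0.6633 μm/a
  chloride contribution → 0.2108 μm/a
  ⇒ r_corr(zinc) = 0.8741 μm/a
Convert to mass loss: 0.8741 μm/a × 7.14 g/cm³ = 6.241 g·m⁻²·a⁻¹

r_corr = 6.24 g·m⁻²·a⁻¹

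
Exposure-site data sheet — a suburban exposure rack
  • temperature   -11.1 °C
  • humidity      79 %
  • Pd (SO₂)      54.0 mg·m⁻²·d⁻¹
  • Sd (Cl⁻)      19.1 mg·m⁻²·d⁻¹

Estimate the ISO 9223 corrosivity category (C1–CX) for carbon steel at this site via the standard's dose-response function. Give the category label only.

C2

carbon steel: temperature factor f = +0.150·(-21.1) = -3.1650
  Pd branch = 1.77·Pd^0.52·e^(0.02·RH+f) = 2.887 μm/a
  Cl⁻ term: 0.102·19.1^0.62·exp(0.033·79+0.04·-11.1) = 5.524
  r_corr = 2.887 + 5.524 = 8.411 μm/a
8.41 μm/a falls in (1.3, 25] for carbon steel → category C2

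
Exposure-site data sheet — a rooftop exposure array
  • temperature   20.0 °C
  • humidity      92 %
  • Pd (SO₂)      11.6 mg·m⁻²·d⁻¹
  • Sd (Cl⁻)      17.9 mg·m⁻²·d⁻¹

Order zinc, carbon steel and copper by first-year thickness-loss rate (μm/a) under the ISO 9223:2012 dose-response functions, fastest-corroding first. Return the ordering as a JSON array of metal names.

["carbon steel", "copper", "zinc"]

zinc: temperature factor f = -0.071·(10.0) = -0.7100
  sulphur-dioxide contribution → 1.284 μm/a
  chloride contribution → 1.035 μm/a
  total first-year rate 2.319 μm/a
carbon steel: temperature factor f = -0.054·(10.0) = -0.5400
  sulphur-dioxide contribution → 23.23 μm/a
  chloride contribution → 28.27 μm/a
  ⇒ r_corr(carbon steel) = 51.5 μm/a
copper: temperature factor f = -0.080·(10.0) = -0.8000
  sulphur-dioxide contribution → 1.026 μm/a
  chloride contribution → 1.633 μm/a
  ⇒ r_corr(copper) = 2.659 μm/a
Ordering by μm/a: carbon steel (51.5) > copper (2.66) > zinc (2.32)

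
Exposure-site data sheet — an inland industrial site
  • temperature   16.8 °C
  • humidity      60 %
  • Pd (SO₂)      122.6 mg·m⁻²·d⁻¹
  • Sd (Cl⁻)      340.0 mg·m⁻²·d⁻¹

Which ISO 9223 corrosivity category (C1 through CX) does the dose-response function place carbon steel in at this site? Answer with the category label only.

C5

carbon steel: T>10 °C ⇒ hinge -0.054·(16.8−10) = -0.3672
  SO₂ term: 1.77·122.6^0.52·exp(0.02·60-0.3672) = 49.62
  Cl⁻ term: 0.102·340.0^0.62·exp(0.033·60+0.04·16.8) = 53.69
  sum: 49.62 + 53.69 → r_corr = 103.3 μm/a
ISO 9223 Table 2 (carbon steel): 80 < 103 ≤ 200 μm/a ⇒ C5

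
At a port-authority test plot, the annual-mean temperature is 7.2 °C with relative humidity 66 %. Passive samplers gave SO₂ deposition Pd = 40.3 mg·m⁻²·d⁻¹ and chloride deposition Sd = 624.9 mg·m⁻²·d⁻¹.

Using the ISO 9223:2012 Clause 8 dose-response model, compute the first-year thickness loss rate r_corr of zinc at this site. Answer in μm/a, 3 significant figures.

zinc: f(T) = +0.038·(T−10) [T≤10 °C] = -0.1064
  sulphur-dioxide contribution → 1.228 μm/a
  chloride contribution → 2.147 μm/a
  ⇒ r_corr(zinc) = 3.375 μm/a

r_corr = 3.37 μm/a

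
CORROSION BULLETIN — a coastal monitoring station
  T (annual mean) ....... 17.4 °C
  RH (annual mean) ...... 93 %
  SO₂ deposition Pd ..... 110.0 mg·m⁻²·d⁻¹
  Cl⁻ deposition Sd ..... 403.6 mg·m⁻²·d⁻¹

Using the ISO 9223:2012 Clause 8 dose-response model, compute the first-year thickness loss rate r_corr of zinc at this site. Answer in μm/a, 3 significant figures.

zinc: T>10 °C ⇒ hinge -0.071·(17.4−10) = -0.5254
  SO₂ term: 0.0129·110.0^0.44·exp(0.046·93-0.5254) = 4.35
  Cl⁻ term: 0.0175·403.6^0.57·exp(0.008·93+0.085·17.4) = 4.942
  r_corr = 4.35 + 4.942 = 9.292 μm/a

r_corr = 9.29 μm/a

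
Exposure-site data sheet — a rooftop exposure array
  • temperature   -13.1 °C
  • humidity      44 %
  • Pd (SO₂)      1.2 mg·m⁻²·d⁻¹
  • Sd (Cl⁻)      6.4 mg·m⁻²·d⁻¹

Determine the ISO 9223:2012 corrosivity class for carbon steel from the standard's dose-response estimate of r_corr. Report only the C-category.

C1

carbon steel: temperature factor f = +0.150·(-23.1) = -3.4650
  sulphur-dioxide contribution → 0.1467 μm/a
  chloride contribution → 0.8156 μm/a
  ⇒ r_corr(carbon steel) = 0.9623 μm/a
0.962 μm/a falls in (0, 1.3] for carbon steel → category C1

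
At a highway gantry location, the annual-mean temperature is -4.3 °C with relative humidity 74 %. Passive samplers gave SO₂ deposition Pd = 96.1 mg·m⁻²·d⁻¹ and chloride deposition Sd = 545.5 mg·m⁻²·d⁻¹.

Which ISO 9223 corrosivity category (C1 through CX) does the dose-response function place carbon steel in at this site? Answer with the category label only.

C4

carbon steel: T≤10 °C ⇒ hinge +0.150·(-4.3−10) = -2.1450
  Pd branch = 1.77·Pd^0.52·e^(0.02·RH+f) = 9.777 μm/a
  Cl⁻ term: 0.102·545.5^0.62·exp(0.033·74+0.04·-4.3) = 49.12
  sum: 9.777 + 49.12 → r_corr = 58.9 μm/a
ISO 9223 Table 2 (carbon steel): 50 < 58.9 ≤ 80 μm/a ⇒ C4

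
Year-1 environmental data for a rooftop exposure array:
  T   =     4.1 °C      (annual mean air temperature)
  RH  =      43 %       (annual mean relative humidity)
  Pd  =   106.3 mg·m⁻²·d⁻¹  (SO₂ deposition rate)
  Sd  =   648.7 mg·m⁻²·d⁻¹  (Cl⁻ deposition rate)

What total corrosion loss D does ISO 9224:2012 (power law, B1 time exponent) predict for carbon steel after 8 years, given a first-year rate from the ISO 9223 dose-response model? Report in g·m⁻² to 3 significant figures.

carbon steel: T≤10 °C ⇒ hinge +0.150·(4.1−10) = -0.8850
  Pd branch = 1.77·Pd^0.52·e^(0.02·RH+f) = 19.54 μm/a
  Cl⁻ term: 0.102·648.7^0.62·exp(0.033·43+0.04·4.1) = 27.51
  sum: 19.54 + 27.51 → r_corr = 47.05 μm/a
ISO 9224: D(t) = r_corr · t^b with b = 0.523 (carbon steel, B1)
  D(8) = 47.05 × 8^0.523 = 47.05 × 2.967 = 139.6 μm
  Mass loss = 139.6 μm × 7.85 g/cm³ = 1096 g·m⁻²

D(8) = 1.10e+03 g·m⁻²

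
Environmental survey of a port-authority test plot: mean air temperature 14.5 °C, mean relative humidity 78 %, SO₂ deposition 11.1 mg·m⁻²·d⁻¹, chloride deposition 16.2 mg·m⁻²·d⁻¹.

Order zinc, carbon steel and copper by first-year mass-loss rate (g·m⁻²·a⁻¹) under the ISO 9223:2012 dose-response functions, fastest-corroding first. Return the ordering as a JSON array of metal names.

["carbon steel", "copper", "zinc"]

zinc: temperature factor f = -0.071·(4.5) = -0.3195
  sulphur-dioxide contribution → 0.9773 μm/a
  chloride contribution → 0.5479 μm/a
  ⇒ r_corr(zinc) = 1.525 μm/a
  mass loss = 1.525 μm/a × 7.14 g/cm³ = 10.89 g·m⁻²·a⁻¹
carbon steel: temperature factor f = -0.054·(4.5) = -0.2430
  sulphur-dioxide contribution → 23.09 μm/a
  chloride contribution → 13.44 μm/a
  ⇒ r_corr(carbon steel) = 36.53 μm/a
  mass loss = 36.53 μm/a × 7.85 g/cm³ = 286.8 g·m⁻²·a⁻¹
copper: temperature factor f = -0.080·(4.5) = -0.3600
  sulphur-dioxide contribution → 0.6892 μm/a
  chloride contribution → 0.7334 μm/a
  total first-year rate 1.423 μm/a
  mass loss = 1.423 μm/a × 8.96 g/cm³ = 12.75 g·m⁻²·a⁻¹
Ordering by g·m⁻²·a⁻¹: carbon steel (287) > copper (12.7) > zinc (10.9)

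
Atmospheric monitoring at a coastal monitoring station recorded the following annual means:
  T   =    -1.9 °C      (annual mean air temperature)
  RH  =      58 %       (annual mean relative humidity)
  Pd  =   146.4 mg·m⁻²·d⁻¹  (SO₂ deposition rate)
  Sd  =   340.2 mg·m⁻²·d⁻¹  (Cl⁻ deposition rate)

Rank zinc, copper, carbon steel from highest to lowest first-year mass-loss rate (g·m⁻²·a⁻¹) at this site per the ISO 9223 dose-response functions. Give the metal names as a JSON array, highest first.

zinc: f(T) = +0.038·(T−10) [T≤10 °C] = -0.4522
  sulphur-dioxide contribution → 1.061 μm/a
  chloride contribution → 0.6569 μm/a
  total first-year rate 1.718 μm/a
  mass loss = 1.718 μm/a × 7.14 g/cm³ = 12.27 g·m⁻²·a⁻¹
copper: temperature factor f = +0.126·(-11.9) = -1.4994
  sulphur-dioxide contribution → 0.1325 μm/a
  chloride contribution → 0.3636 μm/a
  ⇒ r_corr(copper) = 0.4962 μm/a
  mass loss = 0.4962 μm/a × 8.96 g/cm³ = 4.446 g·m⁻²·a⁻¹
carbon steel: T≤10 °C ⇒ hinge +0.150·(-1.9−10) = -1.7850
  sulphur-dioxide contribution → 12.67 μm/a
  chloride contribution → 23.8 μm/a
  ⇒ r_corr(carbon steel) = 36.46 μm/a
  mass loss = 36.46 μm/a × 7.85 g/cm³ = 286.2 g·m⁻²·a⁻¹
Ordering by g·m⁻²·a⁻¹: carbon steel (286) > zinc (12.3) > copper (4.45)

["carbon steel", "zinc", "copper"]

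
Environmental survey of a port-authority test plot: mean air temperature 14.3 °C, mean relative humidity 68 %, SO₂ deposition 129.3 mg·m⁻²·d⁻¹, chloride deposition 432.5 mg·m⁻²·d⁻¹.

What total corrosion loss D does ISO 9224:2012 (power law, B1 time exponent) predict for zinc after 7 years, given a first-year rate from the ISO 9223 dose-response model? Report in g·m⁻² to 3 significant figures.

D(7) = 176 g·m⁻²

zinc: temperature factor f = -0.071·(4.3) = -0.3053
  Pd branch = 0.0129·Pd^0.44·e^(0.046·RH+f) = 1.843 μm/a
  Sd branch = 0.0175·Sd^0.57·e^(0.008·RH+0.085·T) = 3.234 μm/a
  sum: 1.843 + 3.234 → r_corr = 5.077 μm/a
Long-term exponent b (ISO 9224 Table 2, B1) = 0.813
  D(7) = 5.077 × 7^0.813 = 5.077 × 4.865 = 24.7 μm
  Mass loss = 24.7 μm × 7.14 g/cm³ = 176.3 g·m⁻²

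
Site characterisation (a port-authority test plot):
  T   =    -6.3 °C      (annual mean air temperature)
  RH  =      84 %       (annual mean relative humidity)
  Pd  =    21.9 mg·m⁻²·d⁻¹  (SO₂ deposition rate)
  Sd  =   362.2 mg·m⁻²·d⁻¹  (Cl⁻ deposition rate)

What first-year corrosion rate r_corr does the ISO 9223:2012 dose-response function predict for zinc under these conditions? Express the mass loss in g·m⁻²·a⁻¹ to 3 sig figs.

r_corr = 13.3 g·m⁻²·a⁻¹

zinc: f(T) = +0.038·(T−10) [T≤10 °C] = -0.6194
  SO₂ term: 0.0129·21.9^0.44·exp(0.046·84-0.6194) = 1.287
  Sd branch = 0.0175·Sd^0.57·e^(0.008·RH+0.085·T) = 0.5767 μm/a
  r_corr = 1.287 + 0.5767 = 1.863 μm/a
Convert to mass loss: 1.863 μm/a × 7.14 g/cm³ = 13.3 g·m⁻²·a⁻¹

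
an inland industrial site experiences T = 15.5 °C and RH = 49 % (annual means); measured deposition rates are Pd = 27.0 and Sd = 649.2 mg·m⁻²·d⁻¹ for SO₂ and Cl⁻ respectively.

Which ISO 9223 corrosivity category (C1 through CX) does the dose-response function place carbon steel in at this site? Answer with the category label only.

carbon steel: f(T) = -0.054·(T−10) [T>10 °C] = -0.2970
  sulphur-dioxide contribution → 19.45 μm/a
  chloride contribution → 52.94 μm/a
  ⇒ r_corr(carbon steel) = 72.39 μm/a
Category bounds: 50…80 μm/a bracket r_corr ⇒ C4

C4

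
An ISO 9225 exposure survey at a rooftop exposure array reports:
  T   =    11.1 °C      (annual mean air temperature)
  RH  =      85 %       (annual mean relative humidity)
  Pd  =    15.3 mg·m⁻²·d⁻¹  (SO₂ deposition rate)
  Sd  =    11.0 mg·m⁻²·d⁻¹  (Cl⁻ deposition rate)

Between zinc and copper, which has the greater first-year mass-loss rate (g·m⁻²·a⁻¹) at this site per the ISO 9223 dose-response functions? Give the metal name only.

zinc: f(T) = -0.071·(T−10) [T>10 °C] = -0.0781
  sulphur-dioxide contribution → 1.977 μm/a
  chloride contribution → 0.3481 μm/a
  ⇒ r_corr(zinc) = 2.325 μm/a
  mass loss = 2.325 μm/a × 7.14 g/cm³ = 16.6 g·m⁻²·a⁻¹
copper: f(T) = -0.080·(T−10) [T>10 °C] = -0.0880
  sulphur-dioxide contribution → 1.486 μm/a
  chloride contribution → 0.7195 μm/a
  ⇒ r_corr(copper) = 2.206 μm/a
  mass loss = 2.206 μm/a × 8.96 g/cm³ = 19.76 g·m⁻²·a⁻¹
Ordering by g·m⁻²·a⁻¹: copper (19.8) > zinc (16.6)

copper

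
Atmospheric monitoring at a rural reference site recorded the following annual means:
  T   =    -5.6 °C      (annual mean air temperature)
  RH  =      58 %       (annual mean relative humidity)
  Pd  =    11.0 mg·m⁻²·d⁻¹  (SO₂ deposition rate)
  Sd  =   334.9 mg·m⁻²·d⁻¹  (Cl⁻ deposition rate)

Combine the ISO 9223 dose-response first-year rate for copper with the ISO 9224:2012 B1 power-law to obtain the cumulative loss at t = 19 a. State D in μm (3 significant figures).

copper: temperature factor f = +0.126·(-15.6) = -1.9656
  SO₂ term: 0.0053·11.0^0.26·exp(0.059·58-1.9656) = 0.04242
  Cl⁻ term: 0.01025·334.9^0.27·exp(0.036·58+0.049·-5.6) = 0.3021
  r_corr = 0.04242 + 0.3021 = 0.3445 μm/a
Long-term exponent b (ISO 9224 Table 2, B1) = 0.667
  D(19) = 0.3445 × 19^0.667 = 0.3445 × 7.127 = 2.455 μm

D(19) = 2.46 μm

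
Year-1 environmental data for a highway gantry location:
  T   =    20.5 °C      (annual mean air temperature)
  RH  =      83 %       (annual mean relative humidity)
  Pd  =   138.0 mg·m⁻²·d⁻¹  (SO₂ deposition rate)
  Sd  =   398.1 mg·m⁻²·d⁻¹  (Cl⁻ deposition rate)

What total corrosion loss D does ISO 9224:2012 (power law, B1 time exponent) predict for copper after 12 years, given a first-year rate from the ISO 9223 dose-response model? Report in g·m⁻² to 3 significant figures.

D(12) = 183 g·m⁻²

copper: f(T) = -0.080·(T−10) [T>10 °C] = -0.8400
  sulphur-dioxide contribution → 1.103 μm/a
  chloride contribution → 2.797 μm/a
  total first-year rate 3.9 μm/a
ISO 9224: D(t) = r_corr · t^b with b = 0.667 (copper, B1)
  D(12) = 3.9 × 12^0.667 = 3.9 × 5.246 = 20.46 μm
  Mass loss = 20.46 μm × 8.96 g/cm³ = 183.3 g·m⁻²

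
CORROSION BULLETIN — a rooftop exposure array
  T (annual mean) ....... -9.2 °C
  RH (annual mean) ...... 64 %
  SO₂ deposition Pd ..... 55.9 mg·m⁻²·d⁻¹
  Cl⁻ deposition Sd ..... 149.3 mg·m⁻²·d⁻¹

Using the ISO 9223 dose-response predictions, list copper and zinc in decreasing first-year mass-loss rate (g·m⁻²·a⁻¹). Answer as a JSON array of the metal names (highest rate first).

copper: temperature factor f = +0.126·(-19.2) = -2.4192
  Pd branch = 0.0053·Pd^0.26·e^(0.059·RH+f) = 0.05859 μm/a
  Sd branch = 0.01025·Sd^0.27·e^(0.036·RH+0.049·T) = 0.2527 μm/a
  sum: 0.05859 + 0.2527 → r_corr = 0.3113 μm/a
  mass loss = 0.3113 μm/a × 8.96 g/cm³ = 2.789 g·m⁻²·a⁻¹
zinc: T≤10 °C ⇒ hinge +0.038·(-9.2−10) = -0.7296
  Pd branch = 0.0129·Pd^0.44·e^(0.046·RH+f) = 0.6937 μm/a
  Sd branch = 0.0175·Sd^0.57·e^(0.008·RH+0.085·T) = 0.2317 μm/a
  sum: 0.6937 + 0.2317 → r_corr = 0.9254 μm/a
  mass loss = 0.9254 μm/a × 7.14 g/cm³ = 6.607 g·m⁻²·a⁻¹
Ordering by g·m⁻²·a⁻¹: zinc (6.61) > copper (2.79)

["zinc", "copper"]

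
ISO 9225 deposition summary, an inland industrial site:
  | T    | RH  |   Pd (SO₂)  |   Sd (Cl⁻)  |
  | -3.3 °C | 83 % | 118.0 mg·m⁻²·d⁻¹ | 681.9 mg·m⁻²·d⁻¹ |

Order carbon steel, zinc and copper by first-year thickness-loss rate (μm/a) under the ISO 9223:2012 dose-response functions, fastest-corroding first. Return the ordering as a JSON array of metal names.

["carbon steel", "zinc", "copper"]

carbon steel: temperature factor f = +0.150·(-13.3) = -1.9950
  SO₂ term: 1.77·118.0^0.52·exp(0.02·83-1.9950) = 15.13
  Cl⁻ term: 0.102·681.9^0.62·exp(0.033·83+0.04·-3.3) = 79.02
  sum: 15.13 + 79.02 → r_corr = 94.15 μm/a
zinc: temperature factor f = +0.038·(-13.3) = -0.5054
  SO₂ term: 0.0129·118.0^0.44·exp(0.046·83-0.5054) = 2.89
  Sd branch = 0.0175·Sd^0.57·e^(0.008·RH+0.085·T) = 1.059 μm/a
  r_corr = 2.89 + 1.059 = 3.949 μm/a
copper: T≤10 °C ⇒ hinge +0.126·(-3.3−10) = -1.6758
  SO₂ term: 0.0053·118.0^0.26·exp(0.059·83-1.6758) = 0.4591
  Cl⁻ term: 0.01025·681.9^0.27·exp(0.036·83+0.049·-3.3) = 1.008
  sum: 0.4591 + 1.008 → r_corr = 1.467 μm/a
Ordering by μm/a: carbon steel (94.1) > zinc (3.95) > copper (1.47)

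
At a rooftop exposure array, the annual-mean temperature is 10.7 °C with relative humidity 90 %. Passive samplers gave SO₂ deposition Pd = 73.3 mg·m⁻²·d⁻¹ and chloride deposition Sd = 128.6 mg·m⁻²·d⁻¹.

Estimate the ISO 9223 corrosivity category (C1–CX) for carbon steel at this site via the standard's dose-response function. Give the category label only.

carbon steel: temperature factor f = -0.054·(0.7) = -0.0378
  sulphur-dioxide contribution → 96.19 μm/a
  chloride contribution → 61.95 μm/a
  ⇒ r_corr(carbon steel) = 158.1 μm/a
158 μm/a falls in (80, 200] for carbon steel → category C5

C5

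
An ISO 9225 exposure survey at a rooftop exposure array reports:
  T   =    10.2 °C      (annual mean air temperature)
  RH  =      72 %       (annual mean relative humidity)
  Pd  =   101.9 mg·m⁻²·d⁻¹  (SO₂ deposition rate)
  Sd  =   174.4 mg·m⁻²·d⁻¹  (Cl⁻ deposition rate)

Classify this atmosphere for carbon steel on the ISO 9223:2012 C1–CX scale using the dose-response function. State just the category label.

C5

carbon steel: f(T) = -0.054·(T−10) [T>10 °C] = -0.0108
  SO₂ term: 1.77·101.9^0.52·exp(0.02·72-0.0108) = 81.83
  Cl⁻ term: 0.102·174.4^0.62·exp(0.033·72+0.04·10.2) = 40.5
  r_corr = 81.83 + 40.5 = 122.3 μm/a
Category bounds: 80…200 μm/a bracket r_corr ⇒ C5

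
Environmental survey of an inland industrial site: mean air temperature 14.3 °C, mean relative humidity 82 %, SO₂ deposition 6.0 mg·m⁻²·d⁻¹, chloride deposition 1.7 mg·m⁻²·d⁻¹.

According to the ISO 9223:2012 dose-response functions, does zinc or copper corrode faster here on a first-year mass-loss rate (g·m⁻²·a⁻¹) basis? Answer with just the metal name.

copper

zinc: temperature factor f = -0.071·(4.3) = -0.3053
  Pd branch = 0.0129·Pd^0.44·e^(0.046·RH+f) = 0.909 μm/a
  Sd branch = 0.0175·Sd^0.57·e^(0.008·RH+0.085·T) = 0.1539 μm/a
  r_corr = 0.909 + 0.1539 = 1.063 μm/a
  mass loss = 1.063 μm/a × 7.14 g/cm³ = 7.589 g·m⁻²·a⁻¹
copper: f(T) = -0.080·(T−10) [T>10 °C] = -0.3440
  SO₂ term: 0.0053·6.0^0.26·exp(0.059·82-0.3440) = 0.7556
  Sd branch = 0.01025·Sd^0.27·e^(0.036·RH+0.049·T) = 0.4563 μm/a
  sum: 0.7556 + 0.4563 → r_corr = 1.212 μm/a
  mass loss = 1.212 μm/a × 8.96 g/cm³ = 10.86 g·m⁻²·a⁻¹
Ordering by g·m⁻²·a⁻¹: copper (10.9) > zinc (7.59)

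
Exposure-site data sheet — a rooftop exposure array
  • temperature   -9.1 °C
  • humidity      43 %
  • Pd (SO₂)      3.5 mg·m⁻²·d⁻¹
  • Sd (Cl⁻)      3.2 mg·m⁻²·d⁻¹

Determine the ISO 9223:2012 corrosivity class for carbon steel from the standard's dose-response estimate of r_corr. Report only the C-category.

carbon steel: T≤10 °C ⇒ hinge +0.150·(-9.1−10) = -2.8650
  Pd branch = 1.77·Pd^0.52·e^(0.02·RH+f) = 0.4572 μm/a
  Cl⁻ term: 0.102·3.2^0.62·exp(0.033·43+0.04·-9.1) = 0.6025
  r_corr = 0.4572 + 0.6025 = 1.06 μm/a
Category bounds: 0…1.3 μm/a bracket r_corr ⇒ C1

C1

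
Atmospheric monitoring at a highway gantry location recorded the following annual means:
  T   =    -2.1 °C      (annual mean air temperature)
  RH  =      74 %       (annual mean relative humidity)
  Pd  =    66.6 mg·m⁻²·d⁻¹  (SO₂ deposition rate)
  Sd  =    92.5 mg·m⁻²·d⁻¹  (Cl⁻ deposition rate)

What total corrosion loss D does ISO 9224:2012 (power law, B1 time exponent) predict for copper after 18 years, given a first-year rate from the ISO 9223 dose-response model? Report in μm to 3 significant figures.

copper: T≤10 °C ⇒ hinge +0.126·(-2.1−10) = -1.5246
  Pd branch = 0.0053·Pd^0.26·e^(0.059·RH+f) = 0.2706 μm/a
  Sd branch = 0.01025·Sd^0.27·e^(0.036·RH+0.049·T) = 0.4507 μm/a
  r_corr = 0.2706 + 0.4507 = 0.7213 μm/a
Long-term exponent b (ISO 9224 Table 2, B1) = 0.667
  D(18) = 0.7213 × 18^0.667 = 0.7213 × 6.875 = 4.959 μm

D(18) = 4.96 μm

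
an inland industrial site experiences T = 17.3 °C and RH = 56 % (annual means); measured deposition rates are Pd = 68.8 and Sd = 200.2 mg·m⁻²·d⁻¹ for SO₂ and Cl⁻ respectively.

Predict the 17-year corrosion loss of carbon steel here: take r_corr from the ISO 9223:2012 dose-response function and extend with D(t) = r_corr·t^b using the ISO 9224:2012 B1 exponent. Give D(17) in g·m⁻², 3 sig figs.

carbon steel: f(T) = -0.054·(T−10) [T>10 °C] = -0.3942
  Pd branch = 1.77·Pd^0.52·e^(0.02·RH+f) = 33.02 μm/a
  Cl⁻ term: 0.102·200.2^0.62·exp(0.033·56+0.04·17.3) = 34.56
  r_corr = 33.02 + 34.56 = 67.58 μm/a
ISO 9224: D(t) = r_corr · t^b with b = 0.523 (carbon steel, B1)
  D(17) = 67.58 × 17^0.523 = 67.58 × 4.401 = 297.4 μm
  Mass loss = 297.4 μm × 7.85 g/cm³ = 2335 g·m⁻²

D(17) = 2.33e+03 g·m⁻²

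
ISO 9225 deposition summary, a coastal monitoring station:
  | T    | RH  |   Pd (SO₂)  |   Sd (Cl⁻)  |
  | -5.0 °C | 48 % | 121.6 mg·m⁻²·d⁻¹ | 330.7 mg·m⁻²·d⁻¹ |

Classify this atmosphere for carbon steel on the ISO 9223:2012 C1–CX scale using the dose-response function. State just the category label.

carbon steel: temperature factor f = +0.150·(-15.0) = -2.2500
  SO₂ term: 1.77·121.6^0.52·exp(0.02·48-2.2500) = 5.914
  Cl⁻ term: 0.102·330.7^0.62·exp(0.033·48+0.04·-5.0) = 14.85
  sum: 5.914 + 14.85 → r_corr = 20.76 μm/a
20.8 μm/a falls in (1.3, 25] for carbon steel → category C2

C2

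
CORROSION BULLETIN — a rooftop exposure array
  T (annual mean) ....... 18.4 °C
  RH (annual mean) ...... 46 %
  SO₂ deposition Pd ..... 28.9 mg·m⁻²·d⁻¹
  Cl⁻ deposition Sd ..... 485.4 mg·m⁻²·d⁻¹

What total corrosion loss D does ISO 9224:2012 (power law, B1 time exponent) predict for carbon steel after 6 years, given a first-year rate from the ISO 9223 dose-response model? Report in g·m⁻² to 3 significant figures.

D(6) = 1.23e+03 g·m⁻²

carbon steel: T>10 °C ⇒ hinge -0.054·(18.4−10) = -0.4536
  Pd branch = 1.77·Pd^0.52·e^(0.02·RH+f) = 16.23 μm/a
  Sd branch = 0.102·Sd^0.62·e^(0.033·RH+0.04·T) = 44.97 μm/a
  r_corr = 16.23 + 44.97 = 61.19 μm/a
ISO 9224: D(t) = r_corr · t^b with b = 0.523 (carbon steel, B1)
  D(6) = 61.19 × 6^0.523 = 61.19 × 2.553 = 156.2 μm
  Mass loss = 156.2 μm × 7.85 g/cm³ = 1226 g·m⁻²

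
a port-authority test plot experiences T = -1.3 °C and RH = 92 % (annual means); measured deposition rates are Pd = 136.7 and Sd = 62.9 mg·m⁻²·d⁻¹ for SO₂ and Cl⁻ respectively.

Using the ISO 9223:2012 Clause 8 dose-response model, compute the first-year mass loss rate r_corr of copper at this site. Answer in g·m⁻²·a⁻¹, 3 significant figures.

r_corr = 16.6 g·m⁻²·a⁻¹

copper: T≤10 °C ⇒ hinge +0.126·(-1.3−10) = -1.4238
  sulphur-dioxide contribution → 1.044 μm/a
  chloride contribution → 0.8074 μm/a
  total first-year rate 1.851 μm/a
Convert to mass loss: 1.851 μm/a × 8.96 g/cm³ = 16.59 g·m⁻²·a⁻¹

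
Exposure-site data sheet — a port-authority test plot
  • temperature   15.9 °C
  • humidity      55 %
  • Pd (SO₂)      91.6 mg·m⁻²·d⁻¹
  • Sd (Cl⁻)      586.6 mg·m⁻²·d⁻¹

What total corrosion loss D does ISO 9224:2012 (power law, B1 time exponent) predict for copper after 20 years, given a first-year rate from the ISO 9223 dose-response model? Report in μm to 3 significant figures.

D(20) = 8.70 μm

copper: temperature factor f = -0.080·(5.9) = -0.4720
  sulphur-dioxide contribution → 0.2746 μm/a
  chloride contribution → 0.9046 μm/a
  total first-year rate 1.179 μm/a
ISO 9224: D(t) = r_corr · t^b with b = 0.667 (copper, B1)
  D(20) = 1.179 × 20^0.667 = 1.179 × 7.375 = 8.697 μm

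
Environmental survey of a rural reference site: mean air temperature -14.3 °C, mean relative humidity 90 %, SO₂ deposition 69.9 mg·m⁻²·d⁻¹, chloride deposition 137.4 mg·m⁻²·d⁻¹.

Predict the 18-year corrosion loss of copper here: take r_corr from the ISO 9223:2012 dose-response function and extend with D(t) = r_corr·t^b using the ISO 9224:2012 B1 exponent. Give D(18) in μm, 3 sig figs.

copper: f(T) = +0.126·(T−10) [T≤10 °C] = -3.0618
  sulphur-dioxide contribution → 0.1514 μm/a
  chloride contribution → 0.4907 μm/a
  ⇒ r_corr(copper) = 0.6421 μm/a
Power-law: D(18) = r_corr · 18^0.667
  D(18) = 0.6421 × 18^0.667 = 0.6421 × 6.875 = 4.414 μm

D(18) = 4.41 μm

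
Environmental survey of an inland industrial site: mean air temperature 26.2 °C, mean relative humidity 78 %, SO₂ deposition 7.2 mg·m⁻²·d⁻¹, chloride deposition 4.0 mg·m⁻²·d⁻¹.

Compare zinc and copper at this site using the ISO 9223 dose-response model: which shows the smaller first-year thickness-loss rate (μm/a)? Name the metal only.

zinc

zinc: T>10 °C ⇒ hinge -0.071·(26.2−10) = -1.1502
  sulphur-dioxide contribution → 0.352 μm/a
  chloride contribution → 0.6674 μm/a
  total first-year rate 1.019 μm/a
copper: temperature factor f = -0.080·(16.2) = -1.2960
  sulphur-dioxide contribution → 0.2415 μm/a
  chloride contribution → 0.8919 μm/a
  ⇒ r_corr(copper) = 1.133 μm/a
Ordering by μm/a: copper (1.13) > zinc (1.02)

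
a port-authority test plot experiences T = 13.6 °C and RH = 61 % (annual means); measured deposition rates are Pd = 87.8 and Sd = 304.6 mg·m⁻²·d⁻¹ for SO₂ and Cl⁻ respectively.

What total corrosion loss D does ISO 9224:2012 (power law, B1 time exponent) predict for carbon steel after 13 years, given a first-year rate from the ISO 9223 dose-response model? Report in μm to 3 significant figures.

D(13) = 368 μm

carbon steel: T>10 °C ⇒ hinge -0.054·(13.6−10) = -0.1944
  sulphur-dioxide contribution → 50.58 μm/a
  chloride contribution → 45.6 μm/a
  ⇒ r_corr(carbon steel) = 96.19 μm/a
ISO 9224: D(t) = r_corr · t^b with b = 0.523 (carbon steel, B1)
  D(13) = 96.19 × 13^0.523 = 96.19 × 3.825 = 367.9 μm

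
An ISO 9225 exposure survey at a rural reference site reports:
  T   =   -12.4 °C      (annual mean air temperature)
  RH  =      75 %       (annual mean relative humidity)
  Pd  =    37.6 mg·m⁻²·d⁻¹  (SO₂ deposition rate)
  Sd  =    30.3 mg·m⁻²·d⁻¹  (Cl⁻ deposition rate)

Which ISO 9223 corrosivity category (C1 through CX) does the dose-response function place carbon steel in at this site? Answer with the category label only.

carbon steel: f(T) = +0.150·(T−10) [T≤10 °C] = -3.3600
  SO₂ term: 1.77·37.6^0.52·exp(0.02·75-3.3600) = 1.817
  Cl⁻ term: 0.102·30.3^0.62·exp(0.033·75+0.04·-12.4) = 6.117
  sum: 1.817 + 6.117 → r_corr = 7.934 μm/a
7.93 μm/a falls in (1.3, 25] for carbon steel → category C2

C2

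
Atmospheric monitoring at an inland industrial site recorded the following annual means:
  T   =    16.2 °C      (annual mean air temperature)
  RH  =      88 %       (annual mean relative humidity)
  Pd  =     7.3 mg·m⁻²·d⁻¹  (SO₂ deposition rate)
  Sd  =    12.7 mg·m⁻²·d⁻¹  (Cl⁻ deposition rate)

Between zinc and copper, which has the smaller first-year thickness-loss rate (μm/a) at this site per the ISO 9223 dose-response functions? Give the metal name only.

zinc

zinc: temperature factor f = -0.071·(6.2) = -0.4402
  SO₂ term: 0.0129·7.3^0.44·exp(0.046·88-0.4402) = 1.141
  Cl⁻ term: 0.0175·12.7^0.57·exp(0.008·88+0.085·16.2) = 0.597
  sum: 1.141 + 0.597 → r_corr = 1.738 μm/a
copper: f(T) = -0.080·(T−10) [T>10 °C] = -0.4960
  SO₂ term: 0.0053·7.3^0.26·exp(0.059·88-0.4960) = 0.9732
  Cl⁻ term: 0.01025·12.7^0.27·exp(0.036·88+0.049·16.2) = 1.07
  sum: 0.9732 + 1.07 → r_corr = 2.043 μm/a
Ordering by μm/a: copper (2.04) > zinc (1.74)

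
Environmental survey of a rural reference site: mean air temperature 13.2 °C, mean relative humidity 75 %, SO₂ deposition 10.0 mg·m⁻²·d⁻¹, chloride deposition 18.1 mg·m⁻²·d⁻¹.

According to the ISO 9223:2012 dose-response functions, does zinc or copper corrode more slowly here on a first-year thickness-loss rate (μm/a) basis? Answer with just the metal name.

zinc: f(T) = -0.071·(T−10) [T>10 °C] = -0.2272
  Pd branch = 0.0129·Pd^0.44·e^(0.046·RH+f) = 0.8917 μm/a
  Sd branch = 0.0175·Sd^0.57·e^(0.008·RH+0.085·T) = 0.5102 μm/a
  sum: 0.8917 + 0.5102 → r_corr = 1.402 μm/a
copper: temperature factor f = -0.080·(3.2) = -0.2560
  SO₂ term: 0.0053·10.0^0.26·exp(0.059·75-0.2560) = 0.6235
  Sd branch = 0.01025·Sd^0.27·e^(0.036·RH+0.049·T) = 0.6365 μm/a
  r_corr = 0.6235 + 0.6365 = 1.26 μm/a
Ordering by μm/a: zinc (1.4) > copper (1.26)

copper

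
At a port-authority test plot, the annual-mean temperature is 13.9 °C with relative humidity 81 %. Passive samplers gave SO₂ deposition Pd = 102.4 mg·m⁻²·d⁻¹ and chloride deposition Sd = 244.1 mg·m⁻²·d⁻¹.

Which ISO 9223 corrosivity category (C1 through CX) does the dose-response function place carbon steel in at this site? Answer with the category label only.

C5

carbon steel: f(T) = -0.054·(T−10) [T>10 °C] = -0.2106
  SO₂ term: 1.77·102.4^0.52·exp(0.02·81-0.2106) = 80.43
  Cl⁻ term: 0.102·244.1^0.62·exp(0.033·81+0.04·13.9) = 77.84
  sum: 80.43 + 77.84 → r_corr = 158.3 μm/a
158 μm/a falls in (80, 200] for carbon steel → category C5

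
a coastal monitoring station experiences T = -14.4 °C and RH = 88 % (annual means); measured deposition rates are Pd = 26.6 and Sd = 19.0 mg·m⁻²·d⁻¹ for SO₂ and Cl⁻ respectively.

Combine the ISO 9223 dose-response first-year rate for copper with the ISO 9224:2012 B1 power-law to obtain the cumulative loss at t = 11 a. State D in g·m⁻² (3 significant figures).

copper: f(T) = +0.126·(T−10) [T≤10 °C] = -3.0744
  SO₂ term: 0.0053·26.6^0.26·exp(0.059·88-3.0744) = 0.1034
  Sd branch = 0.01025·Sd^0.27·e^(0.036·RH+0.049·T) = 0.2663 μm/a
  sum: 0.1034 + 0.2663 → r_corr = 0.3697 μm/a
ISO 9224: D(t) = r_corr · t^b with b = 0.667 (copper, B1)
  D(11) = 0.3697 × 11^0.667 = 0.3697 × 4.95 = 1.83 μm
  Mass loss = 1.83 μm × 8.96 g/cm³ = 16.4 g·m⁻²

D(11) = 16.4 g·m⁻²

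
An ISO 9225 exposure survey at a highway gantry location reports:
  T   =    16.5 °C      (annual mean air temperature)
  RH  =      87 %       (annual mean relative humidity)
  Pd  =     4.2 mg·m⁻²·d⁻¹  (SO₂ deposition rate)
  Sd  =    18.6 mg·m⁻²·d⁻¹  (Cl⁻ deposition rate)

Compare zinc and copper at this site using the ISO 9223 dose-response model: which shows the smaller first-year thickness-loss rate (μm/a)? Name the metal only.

zinc: temperature factor f = -0.071·(6.5) = -0.4615
  Pd branch = 0.0129·Pd^0.44·e^(0.046·RH+f) = 0.8364 μm/a
  Sd branch = 0.0175·Sd^0.57·e^(0.008·RH+0.085·T) = 0.7551 μm/a
  r_corr = 0.8364 + 0.7551 = 1.592 μm/a
copper: f(T) = -0.080·(T−10) [T>10 °C] = -0.5200
  Pd branch = 0.0053·Pd^0.26·e^(0.059·RH+f) = 0.7757 μm/a
  Sd branch = 0.01025·Sd^0.27·e^(0.036·RH+0.049·T) = 1.161 μm/a
  r_corr = 0.7757 + 1.161 = 1.937 μm/a
Ordering by μm/a: copper (1.94) > zinc (1.59)

zinc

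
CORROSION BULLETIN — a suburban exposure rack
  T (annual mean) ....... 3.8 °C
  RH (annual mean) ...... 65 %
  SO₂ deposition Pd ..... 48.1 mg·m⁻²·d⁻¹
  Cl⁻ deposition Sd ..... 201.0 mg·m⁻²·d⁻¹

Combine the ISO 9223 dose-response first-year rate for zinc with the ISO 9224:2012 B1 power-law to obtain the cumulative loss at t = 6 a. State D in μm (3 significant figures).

zinc: f(T) = +0.038·(T−10) [T≤10 °C] = -0.2356
  SO₂ term: 0.0129·48.1^0.44·exp(0.046·65-0.2356) = 1.114
  Cl⁻ term: 0.0175·201.0^0.57·exp(0.008·65+0.085·3.8) = 0.8355
  r_corr = 1.114 + 0.8355 = 1.95 μm/a
Long-term exponent b (ISO 9224 Table 2, B1) = 0.813
  D(6) = 1.95 × 6^0.813 = 1.95 × 4.292 = 8.368 μm

D(6) = 8.37 μm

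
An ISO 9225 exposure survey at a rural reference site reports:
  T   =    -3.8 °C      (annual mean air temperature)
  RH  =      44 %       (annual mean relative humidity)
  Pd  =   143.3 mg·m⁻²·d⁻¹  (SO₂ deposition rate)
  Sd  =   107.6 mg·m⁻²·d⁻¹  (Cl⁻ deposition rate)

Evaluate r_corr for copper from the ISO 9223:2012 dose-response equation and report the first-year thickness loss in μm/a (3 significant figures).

copper: temperature factor f = +0.126·(-13.8) = -1.7388
  sulphur-dioxide contribution → 0.04541 μm/a
  chloride contribution → 0.1467 μm/a
  total first-year rate 0.1921 μm/a

r_corr = 0.192 μm/a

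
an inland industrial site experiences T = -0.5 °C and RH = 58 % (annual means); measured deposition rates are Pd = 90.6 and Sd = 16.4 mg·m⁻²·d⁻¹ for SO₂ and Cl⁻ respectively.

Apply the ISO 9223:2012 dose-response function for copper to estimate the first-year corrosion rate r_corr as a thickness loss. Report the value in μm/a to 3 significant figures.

copper: temperature factor f = +0.126·(-10.5) = -1.3230
  sulphur-dioxide contribution → 0.1395 μm/a
  chloride contribution → 0.1718 μm/a
  total first-year rate 0.3113 μm/a

r_corr = 0.311 μm/a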